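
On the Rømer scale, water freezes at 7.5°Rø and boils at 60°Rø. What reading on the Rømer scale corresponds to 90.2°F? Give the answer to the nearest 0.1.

24.5°Rø

First in Celsius: (90.2 - 32) × 5/9 = 32.3333°C.
Linearly onto the Rømer scale: 7.5 + (32.3333 / 100) × (60 - 7.5) = 24.5°Rø.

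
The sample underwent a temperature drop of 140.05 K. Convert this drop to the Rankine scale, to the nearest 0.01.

252.09°R

An interval of 1 K corresponds to 1.8°R.
140.05 × 1.8 = 252.09.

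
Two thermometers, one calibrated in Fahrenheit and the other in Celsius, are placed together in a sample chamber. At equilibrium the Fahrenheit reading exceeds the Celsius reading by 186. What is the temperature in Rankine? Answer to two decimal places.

838.17°R

Let x be the Fahrenheit reading; then the Celsius reading is 5/9·x - 17.7778.
(5/9·x - 17.7778) - x = -186  ⇒  (-4/9)·x = -168.222  ⇒  x = 378.5000°F.
In Celsius: (378.5 - 32) × 5/9 = 192.5000°C.
In Rankine: 192.5000 × 1.8 + 491.67 = 838.17°R.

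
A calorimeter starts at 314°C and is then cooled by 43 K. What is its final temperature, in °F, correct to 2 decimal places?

519.80°F

The 43 K change is an interval; Kelvin and Celsius degrees are the same size, so ΔC = -43°C.
Final Celsius temperature: 314.0000 - 43.0000 = 271.0000°C.
In Fahrenheit: 271.0000 × 1.8 + 32 = 519.80°F.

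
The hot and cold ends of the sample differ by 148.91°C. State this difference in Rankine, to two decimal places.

268.04°R

An interval of 1°C corresponds to 1.8°R.
148.91 × 1.8 = 268.04.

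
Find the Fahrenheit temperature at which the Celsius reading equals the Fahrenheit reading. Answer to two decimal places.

-40.00°F

Let F be the Fahrenheit reading. The Celsius reading is C = 5/9·F - 17.7778.
Set C = F: 5/9·F - 17.7778 = F.
(-4/9)·F = 17.7778  ⇒  F = -40.00.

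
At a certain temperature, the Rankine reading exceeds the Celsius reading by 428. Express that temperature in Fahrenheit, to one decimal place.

-111.3°F

Let x be the Rankine reading; then the Celsius reading is 5/9·x - 273.15.
(5/9·x - 273.15) - x = -428  ⇒  (-4/9)·x = -154.85  ⇒  x = 348.4125°R.
In Celsius: (348.4125 - 491.67) × 5/9 = -79.5875°C.
In Fahrenheit: -79.5875 × 1.8 + 32 = -111.3°F.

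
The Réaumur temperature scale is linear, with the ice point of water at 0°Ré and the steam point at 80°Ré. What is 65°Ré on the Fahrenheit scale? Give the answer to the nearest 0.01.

178.25°F

Linear interpolation between the fixed points: C = (65 - 0) × 100 / (80 - 0) = 81.2500°C.
Then 81.2500 × 1.8 + 32 = 178.25°F.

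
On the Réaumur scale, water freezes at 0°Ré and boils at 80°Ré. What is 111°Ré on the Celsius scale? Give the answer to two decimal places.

Linear interpolation between the fixed points: C = (111 - 0) × 100 / (80 - 0) = 138.7500°C.

138.75°C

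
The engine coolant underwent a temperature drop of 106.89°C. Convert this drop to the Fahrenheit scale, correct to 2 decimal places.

192.40°F

Only the scale ratio 1.8 matters for a change in temperature.
106.89 × 1.8 = 192.40.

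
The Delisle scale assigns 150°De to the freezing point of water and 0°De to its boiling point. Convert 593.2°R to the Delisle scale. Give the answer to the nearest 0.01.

First in Celsius: (593.2 - 491.67) × 5/9 = 56.4056°C.
Linearly onto the Delisle scale: 150 + (56.4056 / 100) × (0 - 150) = 65.39°De.

65.39°De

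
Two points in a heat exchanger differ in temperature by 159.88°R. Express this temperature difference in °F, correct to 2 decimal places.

159.88°F

Rankine and Fahrenheit degrees are the same size, so the interval is unchanged: 159.88.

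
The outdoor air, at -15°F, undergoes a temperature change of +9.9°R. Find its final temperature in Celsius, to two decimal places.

Initial temperature in Celsius: (-15 - 32) × 5/9 = -26.1111°C.
The 9.9°R change is an interval, so only the factor 5/9 applies: +9.9 × 5/9 = +5.5000°C.
Final Celsius temperature: -26.1111 + 5.5000 = -20.6111°C.

-20.61°C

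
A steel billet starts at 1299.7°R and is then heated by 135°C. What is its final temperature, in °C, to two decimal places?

Initial temperature in Celsius: (1299.7 - 491.67) × 5/9 = 448.9056°C.
Final Celsius temperature: 448.9056 + 135.0000 = 583.9056°C.

583.91°C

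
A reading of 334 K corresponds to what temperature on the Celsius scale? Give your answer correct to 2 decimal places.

60.85°C

In Celsius: 334 - 273.15 = 60.8500°C.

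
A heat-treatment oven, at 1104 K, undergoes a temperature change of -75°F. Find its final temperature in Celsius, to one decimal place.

789.2°C

Initial temperature in Celsius: 1104 - 273.15 = 830.8500°C.
The 75°F change is an interval, so only the factor 5/9 applies: -75 × 5/9 = -41.6667°C.
Final Celsius temperature: 830.8500 - 41.6667 = 789.1833°C.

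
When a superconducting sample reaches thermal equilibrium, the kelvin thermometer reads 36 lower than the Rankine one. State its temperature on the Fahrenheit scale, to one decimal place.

Let x be the Rankine reading; then the kelvin reading is 5/9·x.
(5/9·x) - x = -36  ⇒  (-4/9)·x = -36  ⇒  x = 81.0000°R.
In Celsius: (81 - 491.67) × 5/9 = -228.1500°C.
In Fahrenheit: -228.1500 × 1.8 + 32 = -378.7°F.

-378.7°F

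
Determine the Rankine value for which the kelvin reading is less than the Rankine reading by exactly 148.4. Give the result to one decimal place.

333.9°R

Let R be the Rankine reading. The kelvin reading is K = 5/9·R.
Require K - R = -148.4: (-4/9)·R = -148.4.
R = (-148.4) / (-4/9) = 333.9.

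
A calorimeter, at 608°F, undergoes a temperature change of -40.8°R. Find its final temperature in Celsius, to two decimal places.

297.33°C

Initial temperature in Celsius: (608 - 32) × 5/9 = 320.0000°C.
The 40.8°R change is an interval, so only the factor 5/9 applies: -40.8 × 5/9 = -22.6667°C.
Final Celsius temperature: 320.0000 - 22.6667 = 297.3333°C.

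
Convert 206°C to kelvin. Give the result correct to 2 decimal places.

In kelvin: 206.0000 + 273.15 = 479.15 K.

479.15 K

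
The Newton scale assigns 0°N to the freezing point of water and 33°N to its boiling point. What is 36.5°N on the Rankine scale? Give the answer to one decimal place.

690.8°R

Linear interpolation between the fixed points: C = (36.5 - 0) × 100 / (33 - 0) = 110.6061°C.
Then 110.6061 × 1.8 + 491.67 = 690.8°R.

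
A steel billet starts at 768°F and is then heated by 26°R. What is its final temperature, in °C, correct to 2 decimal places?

Initial temperature in Celsius: (768 - 32) × 5/9 = 408.8889°C.
The 26°R change is an interval, so only the factor 5/9 applies: +26 × 5/9 = +14.4444°C.
Final Celsius temperature: 408.8889 + 14.4444 = 423.3333°C.

423.33°C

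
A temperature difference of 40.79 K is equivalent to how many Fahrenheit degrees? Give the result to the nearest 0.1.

73.4°F

For a temperature interval the offset drops out; only the factor 1.8 applies.
40.79 × 1.8 = 73.4.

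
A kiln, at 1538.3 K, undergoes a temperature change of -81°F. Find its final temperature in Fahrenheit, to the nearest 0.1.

Initial temperature in Celsius: 1538.3 - 273.15 = 1265.1500°C.
The 81°F change is an interval, so only the factor 5/9 applies: -81 × 5/9 = -45.0000°C.
Final Celsius temperature: 1265.1500 - 45.0000 = 1220.1500°C.
In Fahrenheit: 1220.1500 × 1.8 + 32 = 2228.3°F.

2228.3°F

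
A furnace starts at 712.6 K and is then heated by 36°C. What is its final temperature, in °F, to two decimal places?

887.81°F

Initial temperature in Celsius: 712.6 - 273.15 = 439.4500°C.
Final Celsius temperature: 439.4500 + 36.0000 = 475.4500°C.
In Fahrenheit: 475.4500 × 1.8 + 32 = 887.81°F.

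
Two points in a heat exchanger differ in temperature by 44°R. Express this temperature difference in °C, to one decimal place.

Only the scale ratio 5/9 matters for a change in temperature.
44 × 5/9 = 24.4.

24.4°C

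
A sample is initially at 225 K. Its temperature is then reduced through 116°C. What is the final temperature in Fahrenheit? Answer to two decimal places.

Initial temperature in Celsius: 225 - 273.15 = -48.1500°C.
Final Celsius temperature: -48.1500 - 116.0000 = -164.1500°C.
In Fahrenheit: -164.1500 × 1.8 + 32 = -263.47°F.

-263.47°F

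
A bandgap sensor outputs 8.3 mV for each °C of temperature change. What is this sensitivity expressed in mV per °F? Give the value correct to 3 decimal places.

4.611 mV per °F

Since only a temperature interval is involved, the additive offset between the scales drops out.
A change of 1°F is a change of 5/9°C, so per °F the value is 8.3 × 5/9 = 4.611.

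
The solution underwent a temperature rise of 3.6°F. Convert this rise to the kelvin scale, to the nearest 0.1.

Only the scale ratio 5/9 matters for a change in temperature.
3.6 × 5/9 = 2.0.

2.0 K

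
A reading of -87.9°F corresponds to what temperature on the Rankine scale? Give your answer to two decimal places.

371.77°R

In Celsius: (-87.9 - 32) × 5/9 = -66.6111°C.
In Rankine: -66.6111 × 1.8 + 491.67 = 371.77°R.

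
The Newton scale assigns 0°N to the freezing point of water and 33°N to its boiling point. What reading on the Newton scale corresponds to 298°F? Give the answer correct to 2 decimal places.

First in Celsius: (298 - 32) × 5/9 = 147.7778°C.
Linearly onto the Newton scale: 0 + (147.7778 / 100) × (33 - 0) = 48.77°N.

48.77°N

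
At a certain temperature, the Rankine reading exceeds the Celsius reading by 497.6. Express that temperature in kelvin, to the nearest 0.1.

280.6 K

Let x be the Celsius reading; then the Rankine reading is 1.8·x + 491.67.
(1.8·x + 491.67) - x = 497.6  ⇒  (0.8)·x = 5.93  ⇒  x = 7.4125°C.
In kelvin: 7.4125 + 273.15 = 280.6 K.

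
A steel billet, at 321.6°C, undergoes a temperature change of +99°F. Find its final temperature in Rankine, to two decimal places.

The 99°F change is an interval, so only the factor 5/9 applies: +99 × 5/9 = +55.0000°C.
Final Celsius temperature: 321.6000 + 55.0000 = 376.6000°C.
In Rankine: 376.6000 × 1.8 + 491.67 = 1169.55°R.

1169.55°R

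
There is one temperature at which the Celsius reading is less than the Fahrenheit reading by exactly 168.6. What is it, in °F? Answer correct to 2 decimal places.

Let F be the Fahrenheit reading. The Celsius reading is C = 5/9·F - 17.7778.
Require C - F = -168.6: (-4/9)·F - 17.7778 = -168.6.
F = (-168.6 + 17.7778) / (-4/9) = 339.35.

339.35°F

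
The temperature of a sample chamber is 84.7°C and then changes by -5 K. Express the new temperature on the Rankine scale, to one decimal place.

635.1°R

The 5 K change is an interval; Kelvin and Celsius degrees are the same size, so ΔC = -5°C.
Final Celsius temperature: 84.7000 - 5.0000 = 79.7000°C.
In Rankine: 79.7000 × 1.8 + 491.67 = 635.1°R.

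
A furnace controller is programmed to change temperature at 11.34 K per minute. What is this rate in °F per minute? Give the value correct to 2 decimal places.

20.41 °F/minute

Since only a temperature interval is involved, the additive offset between the scales drops out.
A change of 1 K is a change of 1.8°F, so 11.34 × 1.8 = 20.41.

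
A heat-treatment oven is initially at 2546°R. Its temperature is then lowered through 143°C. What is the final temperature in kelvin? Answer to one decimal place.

1271.4 K

Initial temperature in Celsius: (2546 - 491.67) × 5/9 = 1141.2944°C.
Final Celsius temperature: 1141.2944 - 143.0000 = 998.2944°C.
In kelvin: 998.2944 + 273.15 = 1271.4 K.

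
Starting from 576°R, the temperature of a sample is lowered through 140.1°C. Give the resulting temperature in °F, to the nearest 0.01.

-135.85°F

Initial temperature in Celsius: (576 - 491.67) × 5/9 = 46.8500°C.
Final Celsius temperature: 46.8500 - 140.1000 = -93.2500°C.
In Fahrenheit: -93.2500 × 1.8 + 32 = -135.85°F.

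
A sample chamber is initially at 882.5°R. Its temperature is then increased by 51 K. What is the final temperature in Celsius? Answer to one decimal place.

Initial temperature in Celsius: (882.5 - 491.67) × 5/9 = 217.1278°C.
The 51 K change is an interval; Kelvin and Celsius degrees are the same size, so ΔC = +51°C.
Final Celsius temperature: 217.1278 + 51.0000 = 268.1278°C.

268.1°C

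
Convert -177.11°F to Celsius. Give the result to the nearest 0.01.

-116.17°C

In Celsius: (-177.11 - 32) × 5/9 = -116.1722°C.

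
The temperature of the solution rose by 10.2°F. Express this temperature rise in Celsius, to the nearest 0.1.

An interval of 1°F corresponds to 5/9°C.
10.2 × 5/9 = 5.7.

5.7°C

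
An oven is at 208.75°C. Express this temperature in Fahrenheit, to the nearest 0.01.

407.75°F

In Fahrenheit: 208.7500 × 1.8 + 32 = 407.75°F.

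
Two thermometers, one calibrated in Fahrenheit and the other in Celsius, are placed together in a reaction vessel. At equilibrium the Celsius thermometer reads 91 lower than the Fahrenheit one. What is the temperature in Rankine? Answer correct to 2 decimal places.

624.42°R

Let x be the Fahrenheit reading; then the Celsius reading is 5/9·x - 17.7778.
(5/9·x - 17.7778) - x = -91  ⇒  (-4/9)·x = -73.2222  ⇒  x = 164.7500°F.
In Celsius: (164.75 - 32) × 5/9 = 73.7500°C.
In Rankine: 73.7500 × 1.8 + 491.67 = 624.42°R.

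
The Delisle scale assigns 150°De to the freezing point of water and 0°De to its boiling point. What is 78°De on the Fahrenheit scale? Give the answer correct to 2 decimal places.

Linear interpolation between the fixed points: C = (78 - 150) × 100 / (0 - 150) = 48.0000°C.
Then 48.0000 × 1.8 + 32 = 118.40°F.

118.40°F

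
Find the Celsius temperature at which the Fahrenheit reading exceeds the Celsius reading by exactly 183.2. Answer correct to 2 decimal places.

189.00°C

Let C be the Celsius reading. The Fahrenheit reading is F = 1.8·C + 32.
Require F - C = 183.2: (0.8)·C + 32 = 183.2.
C = (183.2 - 32) / (0.8) = 189.00.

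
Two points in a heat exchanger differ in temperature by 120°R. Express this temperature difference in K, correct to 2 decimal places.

66.67 K

Only the scale ratio 5/9 matters for a change in temperature.
120 × 5/9 = 66.67.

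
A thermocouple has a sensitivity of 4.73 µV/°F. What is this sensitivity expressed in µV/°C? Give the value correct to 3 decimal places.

8.514 µV/°C

Since only a temperature interval is involved, the additive offset between the scales drops out.
A change of 1°C is a change of 1.8°F, so per °C the value is 4.73 × 1.8 = 8.514.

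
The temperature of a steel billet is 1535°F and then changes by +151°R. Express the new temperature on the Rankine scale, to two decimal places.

2145.67°R

Initial temperature in Celsius: (1535 - 32) × 5/9 = 835.0000°C.
The 151°R change is an interval, so only the factor 5/9 applies: +151 × 5/9 = +83.8889°C.
Final Celsius temperature: 835.0000 + 83.8889 = 918.8889°C.
In Rankine: 918.8889 × 1.8 + 491.67 = 2145.67°R.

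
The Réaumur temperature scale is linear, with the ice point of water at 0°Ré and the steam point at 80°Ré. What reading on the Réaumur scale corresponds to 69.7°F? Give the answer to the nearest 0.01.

16.76°Ré

First in Celsius: (69.7 - 32) × 5/9 = 20.9444°C.
Linearly onto the Réaumur scale: 0 + (20.9444 / 100) × (80 - 0) = 16.76°Ré.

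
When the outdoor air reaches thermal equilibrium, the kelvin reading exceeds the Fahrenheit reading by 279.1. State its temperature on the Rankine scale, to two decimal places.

Let x be the Fahrenheit reading; then the kelvin reading is 5/9·x + 255.372.
(5/9·x + 255.372) - x = 279.1  ⇒  (-4/9)·x = 23.7278  ⇒  x = -53.3875°F.
In Celsius: (-53.3875 - 32) × 5/9 = -47.4375°C.
In Rankine: -47.4375 × 1.8 + 491.67 = 406.28°R.

406.28°R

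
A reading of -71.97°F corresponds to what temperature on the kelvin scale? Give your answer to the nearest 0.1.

In Celsius: (-71.97 - 32) × 5/9 = -57.7611°C.
In kelvin: -57.7611 + 273.15 = 215.4 K.

215.4 K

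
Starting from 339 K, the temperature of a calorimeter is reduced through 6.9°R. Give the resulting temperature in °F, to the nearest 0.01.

Initial temperature in Celsius: 339 - 273.15 = 65.8500°C.
The 6.9°R change is an interval, so only the factor 5/9 applies: -6.9 × 5/9 = -3.8333°C.
Final Celsius temperature: 65.8500 - 3.8333 = 62.0167°C.
In Fahrenheit: 62.0167 × 1.8 + 32 = 143.63°F.

143.63°F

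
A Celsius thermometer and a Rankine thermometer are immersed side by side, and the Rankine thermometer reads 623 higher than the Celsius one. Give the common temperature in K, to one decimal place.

437.3 K

Let x be the Celsius reading; then the Rankine reading is 1.8·x + 491.67.
(1.8·x + 491.67) - x = 623  ⇒  (0.8)·x = 131.33  ⇒  x = 164.1625°C.
In kelvin: 164.1625 + 273.15 = 437.3 K.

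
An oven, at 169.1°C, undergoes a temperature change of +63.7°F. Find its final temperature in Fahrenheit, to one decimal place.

The 63.7°F change is an interval, so only the factor 5/9 applies: +63.7 × 5/9 = +35.3889°C.
Final Celsius temperature: 169.1000 + 35.3889 = 204.4889°C.
In Fahrenheit: 204.4889 × 1.8 + 32 = 400.1°F.

400.1°F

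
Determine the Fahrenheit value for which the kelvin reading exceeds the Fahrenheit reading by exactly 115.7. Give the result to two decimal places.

Let F be the Fahrenheit reading. The kelvin reading is K = 5/9·F + 255.372.
Require K - F = 115.7: (-4/9)·F + 255.372 = 115.7.
F = (115.7 - 255.372) / (-4/9) = 314.26.

314.26°F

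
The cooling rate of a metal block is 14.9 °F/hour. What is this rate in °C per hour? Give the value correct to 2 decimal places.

8.28 °C/hour

The quantity depends on a temperature interval, so only the ratio of degree sizes applies; the offset between the scales is irrelevant.
A change of 1°F is a change of 5/9°C, so 14.9 × 5/9 = 8.28.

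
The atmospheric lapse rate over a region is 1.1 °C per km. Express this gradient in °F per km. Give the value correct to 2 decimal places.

1.98 °F/km

The quantity depends on a temperature interval, so only the ratio of degree sizes applies; the offset between the scales is irrelevant.
A change of 1°C is a change of 1.8°F, so 1.1 × 1.8 = 1.98.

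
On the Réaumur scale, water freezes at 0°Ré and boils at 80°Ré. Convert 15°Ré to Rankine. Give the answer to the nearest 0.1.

525.4°R

Linear interpolation between the fixed points: C = (15 - 0) × 100 / (80 - 0) = 18.7500°C.
Then 18.7500 × 1.8 + 491.67 = 525.4°R.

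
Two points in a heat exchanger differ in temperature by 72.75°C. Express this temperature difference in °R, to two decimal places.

For a temperature interval the offset drops out; only the factor 1.8 applies.
72.75 × 1.8 = 130.95.

130.95°R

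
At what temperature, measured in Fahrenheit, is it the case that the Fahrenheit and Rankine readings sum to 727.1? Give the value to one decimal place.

133.7°F

Let F be the Fahrenheit reading. The Rankine reading is R = 1·F + 459.67.
Require F + R = 727.1: (2)·F + 459.67 = 727.1.
F = (727.1 - 459.67) / (2) = 133.7.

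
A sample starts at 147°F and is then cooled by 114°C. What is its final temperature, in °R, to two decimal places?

401.47°R

Initial temperature in Celsius: (147 - 32) × 5/9 = 63.8889°C.
Final Celsius temperature: 63.8889 - 114.0000 = -50.1111°C.
In Rankine: -50.1111 × 1.8 + 491.67 = 401.47°R.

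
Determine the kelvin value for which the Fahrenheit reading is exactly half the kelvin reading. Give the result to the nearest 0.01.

353.59 K

Let K be the kelvin reading. The Fahrenheit reading is F = 1.8·K - 459.67.
Require F = 0.5·K: 1.8·K - 459.67 = 0.5·K.
(1.3)·K = 459.67  ⇒  K = 353.59.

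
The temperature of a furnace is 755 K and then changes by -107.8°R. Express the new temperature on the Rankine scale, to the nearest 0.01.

1251.20°R

Initial temperature in Celsius: 755 - 273.15 = 481.8500°C.
The 107.8°R change is an interval, so only the factor 5/9 applies: -107.8 × 5/9 = -59.8889°C.
Final Celsius temperature: 481.8500 - 59.8889 = 421.9611°C.
In Rankine: 421.9611 × 1.8 + 491.67 = 1251.20°R.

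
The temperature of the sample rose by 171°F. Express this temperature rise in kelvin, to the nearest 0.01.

For a temperature interval the offset drops out; only the factor 5/9 applies.
171 × 5/9 = 95.00.

95.00 K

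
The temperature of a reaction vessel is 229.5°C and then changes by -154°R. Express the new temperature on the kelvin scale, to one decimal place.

The 154°R change is an interval, so only the factor 5/9 applies: -154 × 5/9 = -85.5556°C.
Final Celsius temperature: 229.5000 - 85.5556 = 143.9444°C.
In kelvin: 143.9444 + 273.15 = 417.1 K.

417.1 K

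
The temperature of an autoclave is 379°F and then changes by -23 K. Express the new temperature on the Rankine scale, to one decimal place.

Initial temperature in Celsius: (379 - 32) × 5/9 = 192.7778°C.
The 23 K change is an interval; Kelvin and Celsius degrees are the same size, so ΔC = -23°C.
Final Celsius temperature: 192.7778 - 23.0000 = 169.7778°C.
In Rankine: 169.7778 × 1.8 + 491.67 = 797.3°R.

797.3°R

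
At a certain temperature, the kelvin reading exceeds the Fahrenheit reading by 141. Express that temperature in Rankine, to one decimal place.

717.0°R

Let x be the kelvin reading; then the Fahrenheit reading is 1.8·x - 459.67.
(1.8·x - 459.67) - x = -141  ⇒  (0.8)·x = 318.67  ⇒  x = 398.3375 K.
In Celsius: 398.3375 - 273.15 = 125.1875°C.
In Rankine: 125.1875 × 1.8 + 491.67 = 717.0°R.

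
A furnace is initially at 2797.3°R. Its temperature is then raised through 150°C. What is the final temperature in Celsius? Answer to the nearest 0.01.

Initial temperature in Celsius: (2797.3 - 491.67) × 5/9 = 1280.9056°C.
Final Celsius temperature: 1280.9056 + 150.0000 = 1430.9056°C.

1430.91°C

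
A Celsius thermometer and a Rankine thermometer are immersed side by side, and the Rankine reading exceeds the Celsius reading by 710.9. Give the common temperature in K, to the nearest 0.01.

Let x be the Celsius reading; then the Rankine reading is 1.8·x + 491.67.
(1.8·x + 491.67) - x = 710.9  ⇒  (0.8)·x = 219.23  ⇒  x = 274.0375°C.
In kelvin: 274.0375 + 273.15 = 547.19 K.

547.19 K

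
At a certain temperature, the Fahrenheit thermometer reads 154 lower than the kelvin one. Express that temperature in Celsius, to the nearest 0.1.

Let x be the kelvin reading; then the Fahrenheit reading is 1.8·x - 459.67.
(1.8·x - 459.67) - x = -154  ⇒  (0.8)·x = 305.67  ⇒  x = 382.0875 K.
In Celsius: 382.0875 - 273.15 = 108.9°C.

108.9°C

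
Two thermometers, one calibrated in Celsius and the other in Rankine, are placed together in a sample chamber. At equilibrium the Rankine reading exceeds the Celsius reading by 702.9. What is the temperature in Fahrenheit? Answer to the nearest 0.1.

Let x be the Celsius reading; then the Rankine reading is 1.8·x + 491.67.
(1.8·x + 491.67) - x = 702.9  ⇒  (0.8)·x = 211.23  ⇒  x = 264.0375°C.
In Fahrenheit: 264.0375 × 1.8 + 32 = 507.3°F.

507.3°F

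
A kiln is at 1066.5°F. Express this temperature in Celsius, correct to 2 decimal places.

574.72°C

In Celsius: (1066.5 - 32) × 5/9 = 574.7222°C.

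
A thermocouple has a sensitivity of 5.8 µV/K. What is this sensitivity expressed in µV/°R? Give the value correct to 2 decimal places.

3.22 µV/°R

Since only a temperature interval is involved, the additive offset between the scales drops out.
A change of 1°R is a change of 5/9 K, so per °R the value is 5.8 × 5/9 = 3.22.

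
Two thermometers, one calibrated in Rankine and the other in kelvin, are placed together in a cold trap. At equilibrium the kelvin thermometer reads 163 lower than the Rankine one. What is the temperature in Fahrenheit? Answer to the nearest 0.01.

-92.92°F

Let x be the Rankine reading; then the kelvin reading is 5/9·x.
(5/9·x) - x = -163  ⇒  (-4/9)·x = -163  ⇒  x = 366.7500°R.
In Celsius: (366.75 - 491.67) × 5/9 = -69.4000°C.
In Fahrenheit: -69.4000 × 1.8 + 32 = -92.92°F.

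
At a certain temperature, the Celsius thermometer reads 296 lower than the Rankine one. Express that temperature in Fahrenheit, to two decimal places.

-408.26°F

Let x be the Rankine reading; then the Celsius reading is 5/9·x - 273.15.
(5/9·x - 273.15) - x = -296  ⇒  (-4/9)·x = -22.85  ⇒  x = 51.4125°R.
In Celsius: (51.4125 - 491.67) × 5/9 = -244.5875°C.
In Fahrenheit: -244.5875 × 1.8 + 32 = -408.26°F.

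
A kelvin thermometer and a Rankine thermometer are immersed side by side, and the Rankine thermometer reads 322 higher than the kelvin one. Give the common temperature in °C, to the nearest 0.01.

129.35°C

Let x be the kelvin reading; then the Rankine reading is 1.8·x.
(1.8·x) - x = 322  ⇒  (0.8)·x = 322  ⇒  x = 402.5000 K.
In Celsius: 402.5 - 273.15 = 129.35°C.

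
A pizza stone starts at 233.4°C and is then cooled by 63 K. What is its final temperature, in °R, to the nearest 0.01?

798.39°R

The 63 K change is an interval; Kelvin and Celsius degrees are the same size, so ΔC = -63°C.
Final Celsius temperature: 233.4000 - 63.0000 = 170.4000°C.
In Rankine: 170.4000 × 1.8 + 491.67 = 798.39°R.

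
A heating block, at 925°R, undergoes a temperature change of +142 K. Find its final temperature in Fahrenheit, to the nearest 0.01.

720.93°F

Initial temperature in Celsius: (925 - 491.67) × 5/9 = 240.7389°C.
The 142 K change is an interval; Kelvin and Celsius degrees are the same size, so ΔC = +142°C.
Final Celsius temperature: 240.7389 + 142.0000 = 382.7389°C.
In Fahrenheit: 382.7389 × 1.8 + 32 = 720.93°F.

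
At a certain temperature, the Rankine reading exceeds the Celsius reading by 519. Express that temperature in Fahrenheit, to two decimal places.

Let x be the Celsius reading; then the Rankine reading is 1.8·x + 491.67.
(1.8·x + 491.67) - x = 519  ⇒  (0.8)·x = 27.33  ⇒  x = 34.1625°C.
In Fahrenheit: 34.1625 × 1.8 + 32 = 93.49°F.

93.49°F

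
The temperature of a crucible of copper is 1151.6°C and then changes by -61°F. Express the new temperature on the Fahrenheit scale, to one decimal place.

The 61°F change is an interval, so only the factor 5/9 applies: -61 × 5/9 = -33.8889°C.
Final Celsius temperature: 1151.6000 - 33.8889 = 1117.7111°C.
In Fahrenheit: 1117.7111 × 1.8 + 32 = 2043.9°F.

2043.9°F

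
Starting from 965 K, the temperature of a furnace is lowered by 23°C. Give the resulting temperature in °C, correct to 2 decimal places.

Initial temperature in Celsius: 965 - 273.15 = 691.8500°C.
Final Celsius temperature: 691.8500 - 23.0000 = 668.8500°C.

668.85°C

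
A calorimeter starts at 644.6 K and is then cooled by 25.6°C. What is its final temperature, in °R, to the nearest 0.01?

1114.20°R

Initial temperature in Celsius: 644.6 - 273.15 = 371.4500°C.
Final Celsius temperature: 371.4500 - 25.6000 = 345.8500°C.
In Rankine: 345.8500 × 1.8 + 491.67 = 1114.20°R.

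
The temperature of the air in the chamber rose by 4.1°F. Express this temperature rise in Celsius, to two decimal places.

An interval of 1°F corresponds to 5/9°C.
4.1 × 5/9 = 2.28.

2.28°C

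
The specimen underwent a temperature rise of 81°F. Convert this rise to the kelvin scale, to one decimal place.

45.0 K

An interval of 1°F corresponds to 5/9 K.
81 × 5/9 = 45.0.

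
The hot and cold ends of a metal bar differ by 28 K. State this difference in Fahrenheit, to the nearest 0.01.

An interval of 1 K corresponds to 1.8°F.
28 × 1.8 = 50.40.

50.40°F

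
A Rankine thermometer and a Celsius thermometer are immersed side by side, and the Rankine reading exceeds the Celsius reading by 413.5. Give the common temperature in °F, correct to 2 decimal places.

-143.88°F

Let x be the Rankine reading; then the Celsius reading is 5/9·x - 273.15.
(5/9·x - 273.15) - x = -413.5  ⇒  (-4/9)·x = -140.35  ⇒  x = 315.7875°R.
In Celsius: (315.7875 - 491.67) × 5/9 = -97.7125°C.
In Fahrenheit: -97.7125 × 1.8 + 32 = -143.88°F.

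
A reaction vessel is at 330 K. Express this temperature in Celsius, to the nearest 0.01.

56.85°C

In Celsius: 330 - 273.15 = 56.8500°C.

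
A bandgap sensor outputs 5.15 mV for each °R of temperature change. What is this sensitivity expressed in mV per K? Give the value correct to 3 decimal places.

9.270 mV per K

Since only a temperature interval is involved, the additive offset between the scales drops out.
A change of 1 K is a change of 1.8°R, so per K the value is 5.15 × 1.8 = 9.270.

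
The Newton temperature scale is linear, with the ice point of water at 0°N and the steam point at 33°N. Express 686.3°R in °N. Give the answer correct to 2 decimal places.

35.68°N

First in Celsius: (686.3 - 491.67) × 5/9 = 108.1278°C.
Linearly onto the Newton scale: 0 + (108.1278 / 100) × (33 - 0) = 35.68°N.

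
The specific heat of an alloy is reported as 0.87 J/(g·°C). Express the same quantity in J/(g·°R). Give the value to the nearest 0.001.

0.483 J/(g·°R)

The quantity depends on a temperature interval, so only the ratio of degree sizes applies; the offset between the scales is irrelevant.
A change of 1°R is a change of 5/9°C, so per °R the value is 0.87 × 5/9 = 0.483.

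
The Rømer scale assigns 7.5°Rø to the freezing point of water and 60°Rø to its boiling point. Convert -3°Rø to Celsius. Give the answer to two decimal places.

Linear interpolation between the fixed points: C = (-3 - 7.5) × 100 / (60 - 7.5) = -20.0000°C.

-20.00°C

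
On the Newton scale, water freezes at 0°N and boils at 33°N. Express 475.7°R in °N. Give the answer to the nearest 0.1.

First in Celsius: (475.7 - 491.67) × 5/9 = -8.8722°C.
Linearly onto the Newton scale: 0 + (-8.8722 / 100) × (33 - 0) = -2.9°N.

-2.9°N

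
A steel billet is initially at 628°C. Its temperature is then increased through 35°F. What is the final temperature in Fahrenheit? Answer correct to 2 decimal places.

1197.40°F

The 35°F change is an interval, so only the factor 5/9 applies: +35 × 5/9 = +19.4444°C.
Final Celsius temperature: 628.0000 + 19.4444 = 647.4444°C.
In Fahrenheit: 647.4444 × 1.8 + 32 = 1197.40°F.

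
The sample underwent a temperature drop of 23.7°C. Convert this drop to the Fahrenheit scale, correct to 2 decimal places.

42.66°F

Only the scale ratio 1.8 matters for a change in temperature.
23.7 × 1.8 = 42.66.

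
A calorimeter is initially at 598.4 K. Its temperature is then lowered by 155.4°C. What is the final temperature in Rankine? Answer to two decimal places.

797.40°R

Initial temperature in Celsius: 598.4 - 273.15 = 325.2500°C.
Final Celsius temperature: 325.2500 - 155.4000 = 169.8500°C.
In Rankine: 169.8500 × 1.8 + 491.67 = 797.40°R.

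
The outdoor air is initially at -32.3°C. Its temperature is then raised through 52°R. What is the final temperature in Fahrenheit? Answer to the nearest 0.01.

25.86°F

The 52°R change is an interval, so only the factor 5/9 applies: +52 × 5/9 = +28.8889°C.
Final Celsius temperature: -32.3000 + 28.8889 = -3.4111°C.
In Fahrenheit: -3.4111 × 1.8 + 32 = 25.86°F.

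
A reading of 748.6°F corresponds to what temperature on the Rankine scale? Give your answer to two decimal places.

1208.27°R

In Celsius: (748.6 - 32) × 5/9 = 398.1111°C.
In Rankine: 398.1111 × 1.8 + 491.67 = 1208.27°R.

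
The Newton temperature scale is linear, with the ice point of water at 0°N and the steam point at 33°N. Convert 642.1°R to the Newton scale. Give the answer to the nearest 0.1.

27.6°N

First in Celsius: (642.1 - 491.67) × 5/9 = 83.5722°C.
Linearly onto the Newton scale: 0 + (83.5722 / 100) × (33 - 0) = 27.6°N.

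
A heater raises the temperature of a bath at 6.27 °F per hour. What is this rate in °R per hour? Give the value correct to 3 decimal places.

6.270 °R/hour

The quantity depends on a temperature interval, so only the ratio of degree sizes applies; the offset between the scales is irrelevant.
A change of 1°F is a change of 1°R, so 6.27 × 1 = 6.270.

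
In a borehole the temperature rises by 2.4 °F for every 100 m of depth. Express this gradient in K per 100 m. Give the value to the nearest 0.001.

The quantity depends on a temperature interval, so only the ratio of degree sizes applies; the offset between the scales is irrelevant.
A change of 1°F is a change of 5/9 K, so 2.4 × 5/9 = 1.333.

1.333 K/100 m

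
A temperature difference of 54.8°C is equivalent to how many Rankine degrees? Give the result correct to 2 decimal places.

98.64°R

An interval of 1°C corresponds to 1.8°R.
54.8 × 1.8 = 98.64.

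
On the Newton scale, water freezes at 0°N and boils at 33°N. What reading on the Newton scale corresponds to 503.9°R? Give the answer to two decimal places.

First in Celsius: (503.9 - 491.67) × 5/9 = 6.7944°C.
Linearly onto the Newton scale: 0 + (6.7944 / 100) × (33 - 0) = 2.24°N.

2.24°N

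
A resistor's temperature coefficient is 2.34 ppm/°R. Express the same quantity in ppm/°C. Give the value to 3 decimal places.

4.212 ppm/°C

The quantity depends on a temperature interval, so only the ratio of degree sizes applies; the offset between the scales is irrelevant.
A change of 1°C is a change of 1.8°R, so per °C the value is 2.34 × 1.8 = 4.212.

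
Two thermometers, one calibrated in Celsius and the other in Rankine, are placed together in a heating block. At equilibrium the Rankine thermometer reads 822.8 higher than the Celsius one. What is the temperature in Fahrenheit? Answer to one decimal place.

Let x be the Celsius reading; then the Rankine reading is 1.8·x + 491.67.
(1.8·x + 491.67) - x = 822.8  ⇒  (0.8)·x = 331.13  ⇒  x = 413.9125°C.
In Fahrenheit: 413.9125 × 1.8 + 32 = 777.0°F.

777.0°F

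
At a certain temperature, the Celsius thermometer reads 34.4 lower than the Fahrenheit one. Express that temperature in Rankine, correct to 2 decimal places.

Let x be the Fahrenheit reading; then the Celsius reading is 5/9·x - 17.7778.
(5/9·x - 17.7778) - x = -34.4  ⇒  (-4/9)·x = -16.6222  ⇒  x = 37.4000°F.
In Celsius: (37.4 - 32) × 5/9 = 3.0000°C.
In Rankine: 3.0000 × 1.8 + 491.67 = 497.07°R.

497.07°R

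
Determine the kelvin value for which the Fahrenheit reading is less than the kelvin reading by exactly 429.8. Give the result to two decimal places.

37.34 K

Let K be the kelvin reading. The Fahrenheit reading is F = 1.8·K - 459.67.
Require F - K = -429.8: (0.8)·K - 459.67 = -429.8.
K = (-429.8 + 459.67) / (0.8) = 37.34.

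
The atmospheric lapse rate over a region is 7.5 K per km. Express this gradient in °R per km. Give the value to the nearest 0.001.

The quantity depends on a temperature interval, so only the ratio of degree sizes applies; the offset between the scales is irrelevant.
A change of 1 K is a change of 1.8°R, so 7.5 × 1.8 = 13.500.

13.500 °R/km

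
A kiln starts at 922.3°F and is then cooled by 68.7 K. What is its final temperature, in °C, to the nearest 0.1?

Initial temperature in Celsius: (922.3 - 32) × 5/9 = 494.6111°C.
The 68.7 K change is an interval; Kelvin and Celsius degrees are the same size, so ΔC = -68.7°C.
Final Celsius temperature: 494.6111 - 68.7000 = 425.9111°C.

425.9°C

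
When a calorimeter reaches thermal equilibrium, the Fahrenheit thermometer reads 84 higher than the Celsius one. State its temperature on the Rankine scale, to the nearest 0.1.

Let x be the Celsius reading; then the Fahrenheit reading is 1.8·x + 32.
(1.8·x + 32) - x = 84  ⇒  (0.8)·x = 52  ⇒  x = 65.0000°C.
In Rankine: 65.0000 × 1.8 + 491.67 = 608.7°R.

608.7°R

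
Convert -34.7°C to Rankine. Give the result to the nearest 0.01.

429.21°R

In Rankine: -34.7000 × 1.8 + 491.67 = 429.21°R.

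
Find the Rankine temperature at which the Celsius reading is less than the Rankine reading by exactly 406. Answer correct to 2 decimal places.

298.91°R

Let R be the Rankine reading. The Celsius reading is C = 5/9·R - 273.15.
Require C - R = -406: (-4/9)·R - 273.15 = -406.
R = (-406 + 273.15) / (-4/9) = 298.91.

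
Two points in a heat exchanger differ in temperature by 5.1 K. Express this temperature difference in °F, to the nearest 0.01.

9.18°F

Only the scale ratio 1.8 matters for a change in temperature.
5.1 × 1.8 = 9.18.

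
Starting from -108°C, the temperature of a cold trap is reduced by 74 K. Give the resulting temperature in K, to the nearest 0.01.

The 74 K change is an interval; Kelvin and Celsius degrees are the same size, so ΔC = -74°C.
Final Celsius temperature: -108.0000 - 74.0000 = -182.0000°C.
In kelvin: -182.0000 + 273.15 = 91.15 K.

91.15 K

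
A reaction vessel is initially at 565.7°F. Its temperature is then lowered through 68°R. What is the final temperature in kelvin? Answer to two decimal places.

531.87 K

Initial temperature in Celsius: (565.7 - 32) × 5/9 = 296.5000°C.
The 68°R change is an interval, so only the factor 5/9 applies: -68 × 5/9 = -37.7778°C.
Final Celsius temperature: 296.5000 - 37.7778 = 258.7222°C.
In kelvin: 258.7222 + 273.15 = 531.87 K.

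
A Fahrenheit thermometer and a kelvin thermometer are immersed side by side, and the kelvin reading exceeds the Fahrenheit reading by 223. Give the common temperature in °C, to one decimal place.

Let x be the Fahrenheit reading; then the kelvin reading is 5/9·x + 255.372.
(5/9·x + 255.372) - x = 223  ⇒  (-4/9)·x = -32.3722  ⇒  x = 72.8375°F.
In Celsius: (72.8375 - 32) × 5/9 = 22.7°C.

22.7°C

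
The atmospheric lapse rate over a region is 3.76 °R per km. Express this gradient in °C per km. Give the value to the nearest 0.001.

The quantity depends on a temperature interval, so only the ratio of degree sizes applies; the offset between the scales is irrelevant.
A change of 1°R is a change of 5/9°C, so 3.76 × 5/9 = 2.089.

2.089 °C/km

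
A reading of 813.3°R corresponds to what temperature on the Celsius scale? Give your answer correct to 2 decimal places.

178.68°C

In Celsius: (813.3 - 491.67) × 5/9 = 178.6833°C.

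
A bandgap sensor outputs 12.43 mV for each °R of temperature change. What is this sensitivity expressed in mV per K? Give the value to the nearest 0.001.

Since only a temperature interval is involved, the additive offset between the scales drops out.
A change of 1 K is a change of 1.8°R, so per K the value is 12.43 × 1.8 = 22.374.

22.374 mV per K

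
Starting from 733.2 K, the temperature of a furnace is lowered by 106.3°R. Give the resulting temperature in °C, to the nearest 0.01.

Initial temperature in Celsius: 733.2 - 273.15 = 460.0500°C.
The 106.3°R change is an interval, so only the factor 5/9 applies: -106.3 × 5/9 = -59.0556°C.
Final Celsius temperature: 460.0500 - 59.0556 = 400.9944°C.

400.99°C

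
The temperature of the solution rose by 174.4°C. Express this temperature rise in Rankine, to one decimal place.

313.9°R

An interval of 1°C corresponds to 1.8°R.
174.4 × 1.8 = 313.9.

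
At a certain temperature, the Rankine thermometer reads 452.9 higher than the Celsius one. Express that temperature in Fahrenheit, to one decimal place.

Let x be the Celsius reading; then the Rankine reading is 1.8·x + 491.67.
(1.8·x + 491.67) - x = 452.9  ⇒  (0.8)·x = -38.77  ⇒  x = -48.4625°C.
In Fahrenheit: -48.4625 × 1.8 + 32 = -55.2°F.

-55.2°F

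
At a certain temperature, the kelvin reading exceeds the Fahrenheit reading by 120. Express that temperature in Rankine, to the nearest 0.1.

764.3°R

Let x be the Fahrenheit reading; then the kelvin reading is 5/9·x + 255.372.
(5/9·x + 255.372) - x = 120  ⇒  (-4/9)·x = -135.372  ⇒  x = 304.5875°F.
In Celsius: (304.5875 - 32) × 5/9 = 151.4375°C.
In Rankine: 151.4375 × 1.8 + 491.67 = 764.3°R.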